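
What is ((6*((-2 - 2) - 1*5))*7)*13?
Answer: -4914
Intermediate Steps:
((6*((-2 - 2) - 1*5))*7)*13 = ((6*(-4 - 5))*7)*13 = ((6*(-9))*7)*13 = -54*7*13 = -378*13 = -4914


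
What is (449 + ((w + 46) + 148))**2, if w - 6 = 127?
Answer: 602176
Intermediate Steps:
w = 133 (w = 6 + 127 = 133)
(449 + ((w + 46) + 148))**2 = (449 + ((133 + 46) + 148))**2 = (449 + (179 + 148))**2 = (449 + 327)**2 = 776**2 = 602176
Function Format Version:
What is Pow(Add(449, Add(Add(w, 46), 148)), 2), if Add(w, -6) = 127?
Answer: 602176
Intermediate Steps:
w = 133 (w = Add(6, 127) = 133)
Pow(Add(449, Add(Add(w, 46), 148)), 2) = Pow(Add(449, Add(Add(133, 46), 148)), 2) = Pow(Add(449, Add(179, 148)), 2) = Pow(Add(449, 327), 2) = Pow(776, 2) = 602176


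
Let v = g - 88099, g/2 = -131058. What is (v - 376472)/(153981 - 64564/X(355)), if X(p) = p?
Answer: -257973885/54598691 ≈ -4.7249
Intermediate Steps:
g = -262116 (g = 2*(-131058) = -262116)
v = -350215 (v = -262116 - 88099 = -350215)
(v - 376472)/(153981 - 64564/X(355)) = (-350215 - 376472)/(153981 - 64564/355) = -726687/(153981 - 64564*1/355) = -726687/(153981 - 64564/355) = -726687/54598691/355 = -726687*355/54598691 = -257973885/54598691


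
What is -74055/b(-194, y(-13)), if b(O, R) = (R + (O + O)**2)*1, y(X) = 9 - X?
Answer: -74055/150566 ≈ -0.49184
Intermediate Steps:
b(O, R) = R + 4*O**2 (b(O, R) = (R + (2*O)**2)*1 = (R + 4*O**2)*1 = R + 4*O**2)
-74055/b(-194, y(-13)) = -74055/((9 - 1*(-13)) + 4*(-194)**2) = -74055/((9 + 13) + 4*37636) = -74055/(22 + 150544) = -74055/150566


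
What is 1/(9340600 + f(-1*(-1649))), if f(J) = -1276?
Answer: 1/9339324 ≈ 1.0707e-7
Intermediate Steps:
1/(9340600 + f(-1*(-1649))) = 1/(9340600 - 1276) = 1/9339324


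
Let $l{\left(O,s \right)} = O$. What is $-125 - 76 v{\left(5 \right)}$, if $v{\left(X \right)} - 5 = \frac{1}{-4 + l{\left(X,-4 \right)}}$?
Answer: $-581$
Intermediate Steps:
$v{\left(X \right)} = 5 + \frac{1}{-4 + X}$
$-125 - 76 v{\left(5 \right)} = -125 - 76 \frac{-19 + 5 \cdot 5}{-4 + 5} = -125 - 76 \frac{-19 + 25}{1} = -125 - 76 \cdot 1 \cdot 6 = -125 - 456 = -581$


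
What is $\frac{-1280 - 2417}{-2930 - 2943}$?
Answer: $\frac{3697}{5873} \approx 0.62949$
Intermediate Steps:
$\frac{-1280 - 2417}{-2930 - 2943} = - \frac{3697}{-5873} = \left(-3697\right) \left(- \frac{1}{5873}\right) = \frac{3697}{5873}$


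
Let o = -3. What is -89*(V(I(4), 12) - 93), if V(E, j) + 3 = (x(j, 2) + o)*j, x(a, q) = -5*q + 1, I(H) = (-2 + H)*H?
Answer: 21360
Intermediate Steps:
I(H) = H*(-2 + H)
x(a, q) = 1 - 5*q
V(E, j) = -3 - 12*j (V(E, j) = -3 + ((1 - 5*2) - 3)*j = -3 + ((1 - 10) - 3)*j = -3 + (-9 - 3)*j = -3 - 12*j)
-89*(V(I(4), 12) - 93) = -89*((-3 - 12*12) - 93) = -89*((-3 - 144) - 93) = -89*(-147 - 93) = -89*(-240) = 21360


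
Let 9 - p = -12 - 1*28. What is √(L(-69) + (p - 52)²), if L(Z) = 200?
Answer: √209 ≈ 14.457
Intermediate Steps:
p = 49 (p = 9 - (-12 - 1*28) = 9 - (-12 - 28) = 9 - 1*(-40) = 9 + 40 = 49)
√(L(-69) + (p - 52)²) = √(200 + (49 - 52)²) = √(200 + (-3)²) = √(200 + 9) = √209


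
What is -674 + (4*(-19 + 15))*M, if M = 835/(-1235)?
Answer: -163806/247 ≈ -663.18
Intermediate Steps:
M = -167/247 (M = 835*(-1/1235) = -167/247 ≈ -0.67611)
-674 + (4*(-19 + 15))*M = -674 + (4*(-19 + 15))*(-167/247) = -674 + (4*(-4))*(-167/247) = -674 - 16*(-167/247) = -674 + 2672/247 = -163806/247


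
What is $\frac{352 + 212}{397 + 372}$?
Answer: $\frac{564}{769} \approx 0.73342$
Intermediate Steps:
$\frac{352 + 212}{397 + 372} = \frac{564}{769}$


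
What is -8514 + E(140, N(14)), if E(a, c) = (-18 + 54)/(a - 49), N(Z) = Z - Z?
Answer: -774738/91 ≈ -8513.6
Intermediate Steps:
N(Z) = 0
E(a, c) = 36/(-49 + a)
-8514 + E(140, N(14)) = -8514 + 36/(-49 + 140) = -8514 + 36/91 = -774738/91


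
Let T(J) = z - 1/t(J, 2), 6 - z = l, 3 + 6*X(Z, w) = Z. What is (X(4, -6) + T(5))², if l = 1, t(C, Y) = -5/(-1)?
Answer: 22201/900 ≈ 24.668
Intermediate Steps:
t(C, Y) = 5 (t(C, Y) = -5*(-1) = 5)
X(Z, w) = -½ + Z/6
z = 5 (z = 6 - 1*1 = 6 - 1 = 5)
T(J) = 24/5 (T(J) = 5 - 1/5 = 5 - 1*⅕ = 5 - ⅕ = 24/5)
(X(4, -6) + T(5))² = ((-½ + (⅙)*4) + 24/5)² = ((-½ + ⅔) + 24/5)² = (⅙ + 24/5)² = (149/30)² = 22201/900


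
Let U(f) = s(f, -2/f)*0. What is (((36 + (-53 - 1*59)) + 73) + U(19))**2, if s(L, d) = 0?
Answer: 9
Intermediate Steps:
U(f) = 0 (U(f) = 0*0 = 0)
(((36 + (-53 - 1*59)) + 73) + U(19))**2 = (((36 + (-53 - 1*59)) + 73) + 0)**2 = (((36 + (-53 - 59)) + 73) + 0)**2 = (((36 - 112) + 73) + 0)**2 = ((-76 + 73) + 0)**2 = (-3 + 0)**2 = (-3)**2 = 9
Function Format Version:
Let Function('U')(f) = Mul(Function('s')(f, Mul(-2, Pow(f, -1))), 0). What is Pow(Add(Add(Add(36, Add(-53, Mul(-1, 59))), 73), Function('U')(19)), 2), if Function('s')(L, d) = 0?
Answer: 9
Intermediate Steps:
Function('U')(f) = 0 (Function('U')(f) = Mul(0, 0) = 0)
Pow(Add(Add(Add(36, Add(-53, Mul(-1, 59))), 73), Function('U')(19)), 2) = Pow(Add(Add(Add(36, Add(-53, Mul(-1, 59))), 73), 0), 2) = Pow(Add(Add(Add(36, Add(-53, -59)), 73), 0), 2) = Pow(Add(Add(Add(36, -112), 73), 0), 2) = Pow(Add(Add(-76, 73), 0), 2) = Pow(Add(-3, 0), 2) = Pow(-3, 2) = 9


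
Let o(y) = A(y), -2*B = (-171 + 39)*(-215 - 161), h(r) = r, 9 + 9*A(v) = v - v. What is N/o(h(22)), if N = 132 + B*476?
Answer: 11812284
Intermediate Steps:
A(v) = -1 (A(v) = -1 + (v - v)/9 = -1 + (⅑)*0 = -1 + 0 = -1)
B = -24816 (B = -(-171 + 39)*(-215 - 161)/2 = -(-66)*(-376) = -½*49632 = -24816)
o(y) = -1
N = -11812284 (N = 132 - 24816*476 = 132 - 11812416 = -11812284)
N/o(h(22)) = -11812284/(-1) = -11812284*(-1) = 11812284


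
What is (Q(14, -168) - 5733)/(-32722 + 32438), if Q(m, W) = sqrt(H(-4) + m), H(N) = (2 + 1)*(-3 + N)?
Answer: 5733/284 - I*sqrt(7)/284 ≈ 20.187 - 0.009316*I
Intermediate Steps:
H(N) = -9 + 3*N (H(N) = 3*(-3 + N) = -9 + 3*N)
Q(m, W) = sqrt(-21 + m) (Q(m, W) = sqrt((-9 + 3*(-4)) + m) = sqrt((-9 - 12) + m) = sqrt(-21 + m))
(Q(14, -168) - 5733)/(-32722 + 32438) = (sqrt(-21 + 14) - 5733)/(-32722 + 32438) = (sqrt(-7) - 5733)/(-284) = (I*sqrt(7) - 5733)*(-1/284) = (-5733 + I*sqrt(7))*(-1/284) = 5733/284 - I*sqrt(7)/284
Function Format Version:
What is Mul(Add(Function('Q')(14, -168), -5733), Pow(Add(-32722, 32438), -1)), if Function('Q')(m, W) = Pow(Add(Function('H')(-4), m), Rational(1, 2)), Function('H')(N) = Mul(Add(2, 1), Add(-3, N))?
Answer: Add(Rational(5733, 284), Mul(Rational(-1, 284), I, Pow(7, Rational(1, 2)))) ≈ Add(20.187, Mul(-0.0093160, I))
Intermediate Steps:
Function('H')(N) = Add(-9, Mul(3, N)) (Function('H')(N) = Mul(3, Add(-3, N)) = Add(-9, Mul(3, N)))
Function('Q')(m, W) = Pow(Add(-21, m), Rational(1, 2)) (Function('Q')(m, W) = Pow(Add(Add(-9, Mul(3, -4)), m), Rational(1, 2)) = Pow(Add(Add(-9, -12), m), Rational(1, 2)) = Pow(Add(-21, m), Rational(1, 2)))
Mul(Add(Function('Q')(14, -168), -5733), Pow(Add(-32722, 32438), -1)) = Mul(Add(Pow(Add(-21, 14), Rational(1, 2)), -5733), Pow(Add(-32722, 32438), -1)) = Mul(Add(Pow(-7, Rational(1, 2)), -5733), Pow(-284, -1)) = Mul(Add(Mul(I, Pow(7, Rational(1, 2))), -5733), Rational(-1, 284)) = Mul(Add(-5733, Mul(I, Pow(7, Rational(1, 2)))), Rational(-1, 284)) = Add(Rational(5733, 284), Mul(Rational(-1, 284), I, Pow(7, Rational(1, 2))))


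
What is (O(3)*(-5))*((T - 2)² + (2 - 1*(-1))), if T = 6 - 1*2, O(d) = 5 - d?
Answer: -70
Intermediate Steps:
T = 4 (T = 6 - 2 = 4)
(O(3)*(-5))*((T - 2)² + (2 - 1*(-1))) = ((5 - 1*3)*(-5))*((4 - 2)² + (2 - 1*(-1))) = ((5 - 3)*(-5))*(2² + (2 + 1)) = (2*(-5))*(4 + 3) = -10*7 = -70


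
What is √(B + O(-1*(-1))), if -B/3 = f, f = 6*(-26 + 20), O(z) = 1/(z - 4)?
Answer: √969/3 ≈ 10.376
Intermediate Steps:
O(z) = 1/(-4 + z)
f = -36 (f = 6*(-6) = -36)
B = 108 (B = -3*(-36) = 108)
√(B + O(-1*(-1))) = √(108 + 1/(-4 - 1*(-1))) = √(108 + 1/(-4 + 1)) = √(108 + 1/(-3)) = √(108 - ⅓) = √(323/3) = √969/3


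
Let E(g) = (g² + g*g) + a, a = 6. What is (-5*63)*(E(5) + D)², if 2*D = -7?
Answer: -3472875/4 ≈ -8.6822e+5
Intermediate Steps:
D = -7/2 (D = (½)*(-7) = -7/2 ≈ -3.5000)
E(g) = 6 + 2*g² (E(g) = (g² + g*g) + 6 = (g² + g²) + 6 = 2*g² + 6 = 6 + 2*g²)
(-5*63)*(E(5) + D)² = (-5*63)*((6 + 2*5²) - 7/2)² = -315*((6 + 2*25) - 7/2)² = -315*((6 + 50) - 7/2)² = -315*(56 - 7/2)² = -315*(105/2)² = -315*11025/4 = -3472875/4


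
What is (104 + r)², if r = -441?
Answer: 113569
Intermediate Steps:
(104 + r)² = (104 - 441)² = (-337)² = 113569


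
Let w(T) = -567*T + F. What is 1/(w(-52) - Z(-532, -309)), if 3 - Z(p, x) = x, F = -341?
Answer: 1/28831 ≈ 3.4685e-5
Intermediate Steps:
Z(p, x) = 3 - x
w(T) = -341 - 567*T (w(T) = -567*T - 341 = -341 - 567*T)
1/(w(-52) - Z(-532, -309)) = 1/((-341 - 567*(-52)) - (3 - 1*(-309))) = 1/((-341 + 29484) - (3 + 309)) = 1/(29143 - 1*312) = 1/(29143 - 312) = 1/28831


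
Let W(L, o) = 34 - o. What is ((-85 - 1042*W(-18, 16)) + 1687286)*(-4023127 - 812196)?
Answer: -8067470482735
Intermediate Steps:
((-85 - 1042*W(-18, 16)) + 1687286)*(-4023127 - 812196) = ((-85 - 1042*(34 - 1*16)) + 1687286)*(-4023127 - 812196) = ((-85 - 1042*(34 - 16)) + 1687286)*(-4835323) = ((-85 - 1042*18) + 1687286)*(-4835323) = ((-85 - 18756) + 1687286)*(-4835323) = (-18841 + 1687286)*(-4835323) = 1668445*(-4835323) = -8067470482735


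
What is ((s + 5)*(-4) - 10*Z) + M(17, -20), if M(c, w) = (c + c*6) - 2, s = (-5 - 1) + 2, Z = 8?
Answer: 33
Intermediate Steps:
s = -4 (s = -6 + 2 = -4)
M(c, w) = -2 + 7*c (M(c, w) = (c + 6*c) - 2 = 7*c - 2 = -2 + 7*c)
((s + 5)*(-4) - 10*Z) + M(17, -20) = ((-4 + 5)*(-4) - 10*8) + (-2 + 7*17) = (1*(-4) - 80) + (-2 + 119) = (-4 - 80) + 117 = -84 + 117 = 33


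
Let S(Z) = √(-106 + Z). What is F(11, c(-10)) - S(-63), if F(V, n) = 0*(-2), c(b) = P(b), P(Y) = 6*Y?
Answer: -13*I ≈ -13.0*I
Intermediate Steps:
c(b) = 6*b
F(V, n) = 0
F(11, c(-10)) - S(-63) = 0 - √(-106 - 63) = 0 - √(-169) = 0 - 13*I = -13*I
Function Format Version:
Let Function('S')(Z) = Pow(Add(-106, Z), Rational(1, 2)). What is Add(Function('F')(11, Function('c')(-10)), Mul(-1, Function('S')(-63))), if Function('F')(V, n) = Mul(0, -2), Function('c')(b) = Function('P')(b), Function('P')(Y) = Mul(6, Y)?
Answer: Mul(-13, I) ≈ Mul(-13.000, I)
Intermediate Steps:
Function('c')(b) = Mul(6, b)
Function('F')(V, n) = 0
Add(Function('F')(11, Function('c')(-10)), Mul(-1, Function('S')(-63))) = Add(0, Mul(-1, Pow(Add(-106, -63), Rational(1, 2)))) = Add(0, Mul(-1, Pow(-169, Rational(1, 2)))) = Add(0, Mul(-1, Mul(13, I))) = Add(0, Mul(-13, I)) = Mul(-13, I)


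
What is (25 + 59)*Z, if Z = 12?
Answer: 1008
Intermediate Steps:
(25 + 59)*Z = (25 + 59)*12 = 84*12 = 1008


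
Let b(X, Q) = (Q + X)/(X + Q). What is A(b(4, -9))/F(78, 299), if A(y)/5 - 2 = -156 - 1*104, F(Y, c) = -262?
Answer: 645/131 ≈ 4.9237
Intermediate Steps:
b(X, Q) = 1 (b(X, Q) = (Q + X)/(Q + X) = 1)
A(y) = -1290 (A(y) = 10 + 5*(-156 - 1*104) = 10 + 5*(-156 - 104) = 10 + 5*(-260) = 10 - 1300 = -1290)
A(b(4, -9))/F(78, 299) = -1290/(-262) = -1290*(-1/262) = 645/131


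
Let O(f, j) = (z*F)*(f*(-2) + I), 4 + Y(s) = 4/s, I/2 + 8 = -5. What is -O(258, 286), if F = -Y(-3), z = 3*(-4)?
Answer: -34688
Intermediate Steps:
I = -26 (I = -16 + 2*(-5) = -16 - 10 = -26)
Y(s) = -4 + 4/s
z = -12
F = 16/3 (F = -(-4 + 4/(-3)) = -(-4 + 4*(-1/3)) = -(-4 - 4/3) = -1*(-16/3) = 16/3 ≈ 5.3333)
O(f, j) = 1664 + 128*f (O(f, j) = (-12*16/3)*(f*(-2) - 26) = -64*(-2*f - 26) = -64*(-26 - 2*f) = 1664 + 128*f)
-O(258, 286) = -(1664 + 128*258) = -(1664 + 33024) = -1*34688 = -34688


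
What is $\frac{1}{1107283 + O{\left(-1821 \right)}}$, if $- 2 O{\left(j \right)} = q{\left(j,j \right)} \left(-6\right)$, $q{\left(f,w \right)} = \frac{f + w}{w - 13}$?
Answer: $\frac{917}{1015383974} \approx 9.0311 \cdot 10^{-7}$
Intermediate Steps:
$q{\left(f,w \right)} = \frac{f + w}{-13 + w}$
$O{\left(j \right)} = \frac{6 j}{-13 + j}$ ($O{\left(j \right)} = - \frac{\frac{j + j}{-13 + j} \left(-6\right)}{2} = - \frac{\frac{2 j}{-13 + j} \left(-6\right)}{2} = - \frac{\left(-12\right) j \frac{1}{-13 + j}}{2} = \frac{6 j}{-13 + j}$)
$\frac{1}{1107283 + O{\left(-1821 \right)}} = \frac{1}{1107283 + 6 \left(-1821\right) \frac{1}{-13 - 1821}} = \frac{1}{1107283 + 6 \left(-1821\right) \frac{1}{-1834}} = \frac{1}{1107283 + 6 \left(-1821\right) \left(- \frac{1}{1834}\right)} = \frac{1}{1107283 + \frac{5463}{917}} = \frac{1}{\frac{1015383974}{917}} = \frac{917}{1015383974}$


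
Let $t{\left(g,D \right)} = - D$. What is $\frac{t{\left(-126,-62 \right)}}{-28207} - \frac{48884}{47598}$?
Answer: $- \frac{690911032}{671298393} \approx -1.0292$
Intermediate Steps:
$\frac{t{\left(-126,-62 \right)}}{-28207} - \frac{48884}{47598} = \frac{\left(-1\right) \left(-62\right)}{-28207} - \frac{48884}{47598} = 62 \left(- \frac{1}{28207}\right) - \frac{24442}{23799} = - \frac{62}{28207} - \frac{24442}{23799} = - \frac{690911032}{671298393}$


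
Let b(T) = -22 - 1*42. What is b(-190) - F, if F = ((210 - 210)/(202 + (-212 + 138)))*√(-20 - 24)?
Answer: -64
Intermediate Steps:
b(T) = -64 (b(T) = -22 - 42 = -64)
F = 0 (F = (0/(202 - 74))*√(-44) = (0/128)*(2*I*√11) = (0*(1/128))*(2*I*√11) = 0*(2*I*√11) = 0)
b(-190) - F = -64 - 1*0 = -64 + 0 = -64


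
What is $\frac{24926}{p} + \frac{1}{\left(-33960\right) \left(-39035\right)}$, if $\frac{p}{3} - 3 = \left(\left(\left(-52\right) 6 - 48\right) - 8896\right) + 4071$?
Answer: $- \frac{1835701026003}{1144901234200} \approx -1.6034$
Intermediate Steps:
$p = -15546$ ($p = 9 + 3 \left(\left(\left(\left(-52\right) 6 - 48\right) - 8896\right) + 4071\right) = 9 + 3 \left(\left(\left(-312 - 48\right) - 8896\right) + 4071\right) = 9 + 3 \left(\left(-360 - 8896\right) + 4071\right) = 9 + 3 \left(-9256 + 4071\right) = 9 + 3 \left(-5185\right) = 9 - 15555 = -15546$)
$\frac{24926}{p} + \frac{1}{\left(-33960\right) \left(-39035\right)} = \frac{24926}{-15546} + \frac{1}{\left(-33960\right) \left(-39035\right)} = 24926 \left(- \frac{1}{15546}\right) - - \frac{1}{1325628600} = - \frac{12463}{7773} + \frac{1}{1325628600} = - \frac{1835701026003}{1144901234200}$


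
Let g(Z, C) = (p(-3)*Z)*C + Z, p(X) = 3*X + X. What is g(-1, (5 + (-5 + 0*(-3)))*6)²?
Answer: 1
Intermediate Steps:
p(X) = 4*X
g(Z, C) = Z - 12*C*Z (g(Z, C) = ((4*(-3))*Z)*C + Z = (-12*Z)*C + Z = -12*C*Z + Z = Z - 12*C*Z)
g(-1, (5 + (-5 + 0*(-3)))*6)² = (-(1 - 12*(5 + (-5 + 0*(-3)))*6))² = (-(1 - 12*(5 + (-5 + 0))*6))² = (-(1 - 12*(5 - 5)*6))² = (-(1 - 0*6))² = (-(1 - 12*0))² = (-(1 + 0))² = (-1*1)² = (-1)² = 1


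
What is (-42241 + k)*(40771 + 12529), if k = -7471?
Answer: -2649649600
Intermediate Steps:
(-42241 + k)*(40771 + 12529) = (-42241 - 7471)*(40771 + 12529) = -49712*53300 = -2649649600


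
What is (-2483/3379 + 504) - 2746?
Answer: -7578201/3379 ≈ -2242.7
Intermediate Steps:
(-2483/3379 + 504) - 2746 = 1700533/3379 - 2746 = -7578201/3379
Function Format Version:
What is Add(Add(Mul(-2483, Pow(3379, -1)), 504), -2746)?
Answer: Rational(-7578201, 3379) ≈ -2242.7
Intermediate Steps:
Add(Add(Mul(-2483, Pow(3379, -1)), 504), -2746) = Add(Add(Mul(-2483, Rational(1, 3379)), 504), -2746) = Add(Add(Rational(-2483, 3379), 504), -2746) = Add(Rational(1700533, 3379), -2746) = Rational(-7578201, 3379)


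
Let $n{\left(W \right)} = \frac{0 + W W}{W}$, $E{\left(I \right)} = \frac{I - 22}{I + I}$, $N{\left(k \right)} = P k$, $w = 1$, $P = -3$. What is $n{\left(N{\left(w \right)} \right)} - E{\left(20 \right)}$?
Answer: $- \frac{59}{20} \approx -2.95$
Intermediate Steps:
$N{\left(k \right)} = - 3 k$
$E{\left(I \right)} = \frac{-22 + I}{2 I}$
$n{\left(W \right)} = W$ ($n{\left(W \right)} = \frac{0 + W^{2}}{W} = \frac{W^{2}}{W} = W$)
$n{\left(N{\left(w \right)} \right)} - E{\left(20 \right)} = \left(-3\right) 1 - \frac{-22 + 20}{2 \cdot 20} = -3 - \frac{1}{2} \cdot \frac{1}{20} \left(-2\right) = -3 - - \frac{1}{20} = -3 + \frac{1}{20} = - \frac{59}{20}$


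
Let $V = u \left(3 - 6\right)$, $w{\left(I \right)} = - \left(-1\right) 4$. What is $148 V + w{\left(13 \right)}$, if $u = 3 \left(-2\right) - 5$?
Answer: $4888$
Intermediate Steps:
$w{\left(I \right)} = 4$ ($w{\left(I \right)} = \left(-1\right) \left(-4\right) = 4$)
$u = -11$ ($u = -6 - 5 = -11$)
$V = 33$ ($V = - 11 \left(3 - 6\right) = \left(-11\right) \left(-3\right) = 33$)
$148 V + w{\left(13 \right)} = 148 \cdot 33 + 4 = 4884 + 4 = 4888$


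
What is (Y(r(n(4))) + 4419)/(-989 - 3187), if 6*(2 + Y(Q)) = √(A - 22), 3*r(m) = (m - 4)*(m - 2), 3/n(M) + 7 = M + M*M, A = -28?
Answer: -4417/4176 - 5*I*√2/25056 ≈ -1.0577 - 0.00028221*I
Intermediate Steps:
n(M) = 3/(-7 + M + M²) (n(M) = 3/(-7 + (M + M*M)) = 3/(-7 + (M + M²)) = 3/(-7 + M + M²))
r(m) = (-4 + m)*(-2 + m)/3 (r(m) = ((m - 4)*(m - 2))/3 = ((-4 + m)*(-2 + m))/3 = (-4 + m)*(-2 + m)/3)
Y(Q) = -2 + 5*I*√2/6 (Y(Q) = -2 + √(-28 - 22)/6 = -2 + √(-50)/6 = -2 + (5*I*√2)/6 = -2 + 5*I*√2/6)
(Y(r(n(4))) + 4419)/(-989 - 3187) = ((-2 + 5*I*√2/6) + 4419)/(-989 - 3187) = (4417 + 5*I*√2/6)/(-4176) = (4417 + 5*I*√2/6)*(-1/4176) = -4417/4176 - 5*I*√2/25056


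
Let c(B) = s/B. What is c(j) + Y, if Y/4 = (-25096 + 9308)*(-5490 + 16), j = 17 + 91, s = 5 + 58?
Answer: 4148328583/12 ≈ 3.4569e+8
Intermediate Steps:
s = 63
j = 108
Y = 345694048 (Y = 4*((-25096 + 9308)*(-5490 + 16)) = 4*(-15788*(-5474)) = 4*86423512 = 345694048)
c(B) = 63/B
c(j) + Y = 63/108 + 345694048 = 63*(1/108) + 345694048 = 7/12 + 345694048 = 4148328583/12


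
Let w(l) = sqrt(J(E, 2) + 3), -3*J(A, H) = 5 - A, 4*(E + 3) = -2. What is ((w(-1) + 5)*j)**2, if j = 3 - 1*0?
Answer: (30 + sqrt(6))**2/4 ≈ 263.24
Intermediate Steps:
E = -7/2 (E = -3 + (1/4)*(-2) = -3 - 1/2 = -7/2 ≈ -3.5000)
J(A, H) = -5/3 + A/3 (J(A, H) = -(5 - A)/3 = -5/3 + A/3)
j = 3 (j = 3 + 0 = 3)
w(l) = sqrt(6)/6 (w(l) = sqrt((-5/3 + (1/3)*(-7/2)) + 3) = sqrt((-5/3 - 7/6) + 3) = sqrt(-17/6 + 3) = sqrt(1/6) = sqrt(6)/6)
((w(-1) + 5)*j)**2 = ((sqrt(6)/6 + 5)*3)**2 = ((5 + sqrt(6)/6)*3)**2 = (15 + sqrt(6)/2)**2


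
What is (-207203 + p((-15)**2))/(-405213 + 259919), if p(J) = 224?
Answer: 206979/145294 ≈ 1.4246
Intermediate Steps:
(-207203 + p((-15)**2))/(-405213 + 259919) = (-207203 + 224)/(-405213 + 259919) = -206979/(-145294) = -206979*(-1/145294) = 206979/145294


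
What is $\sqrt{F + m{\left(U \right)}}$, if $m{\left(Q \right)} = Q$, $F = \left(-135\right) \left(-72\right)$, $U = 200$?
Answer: $8 \sqrt{155} \approx 99.599$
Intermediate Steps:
$F = 9720$
$\sqrt{F + m{\left(U \right)}} = \sqrt{9720 + 200} = \sqrt{9920} = 8 \sqrt{155}$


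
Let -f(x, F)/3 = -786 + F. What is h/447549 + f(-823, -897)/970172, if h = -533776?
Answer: -515594854571/434199508428 ≈ -1.1875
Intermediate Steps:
f(x, F) = 2358 - 3*F (f(x, F) = -3*(-786 + F) = 2358 - 3*F)
h/447549 + f(-823, -897)/970172 = -533776/447549 + (2358 - 3*(-897))/970172 = -533776*1/447549 + (2358 + 2691)*(1/970172) = -533776/447549 + 5049*(1/970172) = -533776/447549 + 5049/970172 = -515594854571/434199508428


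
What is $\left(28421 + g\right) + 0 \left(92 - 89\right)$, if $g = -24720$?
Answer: $3701$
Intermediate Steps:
$\left(28421 + g\right) + 0 \left(92 - 89\right) = \left(28421 - 24720\right) + 0 \left(92 - 89\right) = 3701 + 0 \cdot 3 = 3701 + 0 = 3701$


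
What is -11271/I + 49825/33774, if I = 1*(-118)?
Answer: 96636526/996333 ≈ 96.992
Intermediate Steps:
I = -118
-11271/I + 49825/33774 = -11271/(-118) + 49825/33774 = -11271*(-1/118) + 49825*(1/33774) = 11271/118 + 49825/33774 = 96636526/996333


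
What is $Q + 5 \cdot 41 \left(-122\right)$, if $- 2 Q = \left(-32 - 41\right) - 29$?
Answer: $-24959$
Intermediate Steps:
$Q = 51$ ($Q = - \frac{\left(-32 - 41\right) - 29}{2} = - \frac{-73 - 29}{2} = \left(- \frac{1}{2}\right) \left(-102\right) = 51$)
$Q + 5 \cdot 41 \left(-122\right) = 51 + 5 \cdot 41 \left(-122\right) = 51 + 205 \left(-122\right) = 51 - 25010 = -24959$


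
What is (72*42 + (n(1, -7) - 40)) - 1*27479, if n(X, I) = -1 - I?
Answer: -24489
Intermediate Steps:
(72*42 + (n(1, -7) - 40)) - 1*27479 = (72*42 + ((-1 - 1*(-7)) - 40)) - 1*27479 = (3024 + ((-1 + 7) - 40)) - 27479 = (3024 + (6 - 40)) - 27479 = (3024 - 34) - 27479 = 2990 - 27479 = -24489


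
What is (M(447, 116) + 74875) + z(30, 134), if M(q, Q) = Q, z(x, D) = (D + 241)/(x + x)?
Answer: 299989/4 ≈ 74997.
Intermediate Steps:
z(x, D) = (241 + D)/(2*x) (z(x, D) = (241 + D)/((2*x)) = (241 + D)*(1/(2*x)) = (241 + D)/(2*x))
(M(447, 116) + 74875) + z(30, 134) = (116 + 74875) + (½)*(241 + 134)/30 = 74991 + (½)*(1/30)*375 = 74991 + 25/4 = 299989/4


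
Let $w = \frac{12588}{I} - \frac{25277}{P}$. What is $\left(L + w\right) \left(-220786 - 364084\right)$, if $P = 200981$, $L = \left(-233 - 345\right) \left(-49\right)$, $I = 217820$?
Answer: $- \frac{3296190453215273588}{198989461} \approx -1.6565 \cdot 10^{10}$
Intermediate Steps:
$L = 28322$ ($L = \left(-578\right) \left(-49\right) = 28322$)
$w = - \frac{743971828}{10944420355}$ ($w = \frac{12588}{217820} - \frac{25277}{200981} = 12588 \cdot \frac{1}{217820} - \frac{25277}{200981} = \frac{3147}{54455} - \frac{25277}{200981} = - \frac{743971828}{10944420355} \approx -0.067977$)
$\left(L + w\right) \left(-220786 - 364084\right) = \left(28322 - \frac{743971828}{10944420355}\right) \left(-220786 - 364084\right) = \frac{309967129322482}{10944420355} \left(-584870\right) = - \frac{3296190453215273588}{198989461}$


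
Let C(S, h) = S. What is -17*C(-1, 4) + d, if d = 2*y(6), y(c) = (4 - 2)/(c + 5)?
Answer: 191/11 ≈ 17.364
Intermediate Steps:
y(c) = 2/(5 + c)
d = 4/11 (d = 2*(2/(5 + 6)) = 2*(2/11) = 4/11 ≈ 0.36364)
-17*C(-1, 4) + d = -17*(-1) + 4/11 = 17 + 4/11 = 191/11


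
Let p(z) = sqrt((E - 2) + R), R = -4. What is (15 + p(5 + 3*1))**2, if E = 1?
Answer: (15 + I*sqrt(5))**2 ≈ 220.0 + 67.082*I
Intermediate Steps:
p(z) = I*sqrt(5) (p(z) = sqrt((1 - 2) - 4) = sqrt(-1 - 4) = sqrt(-5) = I*sqrt(5))
(15 + p(5 + 3*1))**2 = (15 + I*sqrt(5))**2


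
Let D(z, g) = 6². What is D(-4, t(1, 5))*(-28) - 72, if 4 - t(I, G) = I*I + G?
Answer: -1080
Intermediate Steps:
t(I, G) = 4 - G - I² (t(I, G) = 4 - (I*I + G) = 4 - (I² + G) = 4 - (G + I²) = 4 + (-G - I²) = 4 - G - I²)
D(z, g) = 36
D(-4, t(1, 5))*(-28) - 72 = 36*(-28) - 72 = -1008 - 72 = -1080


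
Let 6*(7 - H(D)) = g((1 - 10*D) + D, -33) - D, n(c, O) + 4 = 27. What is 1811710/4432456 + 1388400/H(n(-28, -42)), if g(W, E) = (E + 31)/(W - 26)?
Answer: 101981259717145/795625852 ≈ 1.2818e+5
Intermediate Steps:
n(c, O) = 23 (n(c, O) = -4 + 27 = 23)
g(W, E) = (31 + E)/(-26 + W)
H(D) = 7 + 1/(3*(-25 - 9*D)) + D/6 (H(D) = 7 - ((31 - 33)/(-26 + ((1 - 10*D) + D)) - D)/6 = 7 - (-2/(-26 + (1 - 9*D)) - D)/6 = 7 - (-2/(-25 - 9*D) - D)/6 = 7 - (-D - 2/(-25 - 9*D))/6 = 7 + (1/(3*(-25 - 9*D)) + D/6) = 7 + 1/(3*(-25 - 9*D)) + D/6)
1811710/4432456 + 1388400/H(n(-28, -42)) = 1811710/4432456 + 1388400/(((-2 + (25 + 9*23)*(42 + 23))/(6*(25 + 9*23)))) = 1811710*(1/4432456) + 1388400/(((-2 + (25 + 207)*65)/(6*(25 + 207)))) = 905855/2216228 + 1388400/(((⅙)*(-2 + 232*65)/232)) = 905855/2216228 + 1388400/(((⅙)*(1/232)*(-2 + 15080))) = 905855/2216228 + 1388400/(((⅙)*(1/232)*15078)) = 905855/2216228 + 1388400/(2513/232) = 905855/2216228 + 1388400*(232/2513) = 905855/2216228 + 322108800/2513 = 101981259717145/795625852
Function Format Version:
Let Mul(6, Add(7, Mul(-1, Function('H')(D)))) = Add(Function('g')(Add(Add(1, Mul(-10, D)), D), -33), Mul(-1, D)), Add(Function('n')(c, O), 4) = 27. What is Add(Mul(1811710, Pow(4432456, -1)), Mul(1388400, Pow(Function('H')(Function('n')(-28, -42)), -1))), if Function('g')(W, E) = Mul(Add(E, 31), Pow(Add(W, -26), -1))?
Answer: Rational(101981259717145, 795625852) ≈ 1.2818e+5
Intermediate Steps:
Function('n')(c, O) = 23 (Function('n')(c, O) = Add(-4, 27) = 23)
Function('g')(W, E) = Mul(Pow(Add(-26, W), -1), Add(31, E)) (Function('g')(W, E) = Mul(Add(31, E), Pow(Add(-26, W), -1)) = Mul(Pow(Add(-26, W), -1), Add(31, E)))
Function('H')(D) = Add(7, Mul(Rational(1, 3), Pow(Add(-25, Mul(-9, D)), -1)), Mul(Rational(1, 6), D)) (Function('H')(D) = Add(7, Mul(Rational(-1, 6), Add(Mul(Pow(Add(-26, Add(Add(1, Mul(-10, D)), D)), -1), Add(31, -33)), Mul(-1, D)))) = Add(7, Mul(Rational(-1, 6), Add(Mul(Pow(Add(-26, Add(1, Mul(-9, D))), -1), -2), Mul(-1, D)))) = Add(7, Mul(Rational(-1, 6), Add(Mul(Pow(Add(-25, Mul(-9, D)), -1), -2), Mul(-1, D)))) = Add(7, Mul(Rational(-1, 6), Add(Mul(-2, Pow(Add(-25, Mul(-9, D)), -1)), Mul(-1, D)))) = Add(7, Mul(Rational(-1, 6), Add(Mul(-1, D), Mul(-2, Pow(Add(-25, Mul(-9, D)), -1))))) = Add(7, Add(Mul(Rational(1, 3), Pow(Add(-25, Mul(-9, D)), -1)), Mul(Rational(1, 6), D))) = Add(7, Mul(Rational(1, 3), Pow(Add(-25, Mul(-9, D)), -1)), Mul(Rational(1, 6), D)))
Add(Mul(1811710, Pow(4432456, -1)), Mul(1388400, Pow(Function('H')(Function('n')(-28, -42)), -1))) = Add(Mul(1811710, Pow(4432456, -1)), Mul(1388400, Pow(Mul(Rational(1, 6), Pow(Add(25, Mul(9, 23)), -1), Add(-2, Mul(Add(25, Mul(9, 23)), Add(42, 23)))), -1))) = Add(Mul(1811710, Rational(1, 4432456)), Mul(1388400, Pow(Mul(Rational(1, 6), Pow(Add(25, 207), -1), Add(-2, Mul(Add(25, 207), 65))), -1))) = Add(Rational(905855, 2216228), Mul(1388400, Pow(Mul(Rational(1, 6), Pow(232, -1), Add(-2, Mul(232, 65))), -1))) = Add(Rational(905855, 2216228), Mul(1388400, Pow(Mul(Rational(1, 6), Rational(1, 232), Add(-2, 15080)), -1))) = Add(Rational(905855, 2216228), Mul(1388400, Pow(Mul(Rational(1, 6), Rational(1, 232), 15078), -1))) = Add(Rational(905855, 2216228), Mul(1388400, Pow(Rational(2513, 232), -1))) = Add(Rational(905855, 2216228), Mul(1388400, Rational(232, 2513))) = Add(Rational(905855, 2216228), Rational(322108800, 2513)) = Rational(101981259717145, 795625852)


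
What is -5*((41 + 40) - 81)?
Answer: 0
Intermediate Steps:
-5*((41 + 40) - 81) = -5*(81 - 81) = -5*0 = 0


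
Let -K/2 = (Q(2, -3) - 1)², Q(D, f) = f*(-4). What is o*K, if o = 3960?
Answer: -958320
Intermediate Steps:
Q(D, f) = -4*f
K = -242 (K = -2*(-4*(-3) - 1)² = -2*(12 - 1)² = -2*11² = -2*121 = -242)
o*K = 3960*(-242) = -958320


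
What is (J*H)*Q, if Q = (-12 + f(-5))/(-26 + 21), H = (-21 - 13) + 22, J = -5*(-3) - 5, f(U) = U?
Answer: -408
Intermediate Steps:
J = 10 (J = 15 - 5 = 10)
H = -12 (H = -34 + 22 = -12)
Q = 17/5 (Q = (-12 - 5)/(-26 + 21) = -17/(-5) = -17*(-⅕) = 17/5 ≈ 3.4000)
(J*H)*Q = (10*(-12))*(17/5) = -120*17/5 = -408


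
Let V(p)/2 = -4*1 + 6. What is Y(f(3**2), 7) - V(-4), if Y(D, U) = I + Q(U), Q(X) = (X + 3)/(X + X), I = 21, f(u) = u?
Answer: 124/7 ≈ 17.714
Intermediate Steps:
V(p) = 4 (V(p) = 2*(-4*1 + 6) = 2*(-4 + 6) = 2*2 = 4)
Q(X) = (3 + X)/(2*X) (Q(X) = (3 + X)/((2*X)) = (3 + X)*(1/(2*X)) = (3 + X)/(2*X))
Y(D, U) = 21 + (3 + U)/(2*U)
Y(f(3**2), 7) - V(-4) = (1/2)*(3 + 43*7)/7 - 1*4 = (1/2)*(1/7)*(3 + 301) - 4 = (1/2)*(1/7)*304 - 4 = 152/7 - 4 = 124/7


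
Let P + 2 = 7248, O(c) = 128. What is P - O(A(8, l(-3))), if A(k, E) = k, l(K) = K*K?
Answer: 7118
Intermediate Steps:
l(K) = K²
P = 7246 (P = -2 + 7248 = 7246)
P - O(A(8, l(-3))) = 7246 - 1*128 = 7246 - 128 = 7118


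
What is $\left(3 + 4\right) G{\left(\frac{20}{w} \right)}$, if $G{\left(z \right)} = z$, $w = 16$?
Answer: $\frac{35}{4} \approx 8.75$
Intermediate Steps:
$\left(3 + 4\right) G{\left(\frac{20}{w} \right)} = \left(3 + 4\right) \frac{20}{16} = 7 \cdot 20 \cdot \frac{1}{16} = 7 \cdot \frac{5}{4} = \frac{35}{4}$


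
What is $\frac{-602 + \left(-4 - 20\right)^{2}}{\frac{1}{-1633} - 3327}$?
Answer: $\frac{21229}{2716496} \approx 0.0078148$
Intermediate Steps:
$\frac{-602 + \left(-4 - 20\right)^{2}}{\frac{1}{-1633} - 3327} = \frac{-602 + \left(-24\right)^{2}}{- \frac{1}{1633} - 3327} = \frac{-602 + 576}{- \frac{5432992}{1633}} = \left(-26\right) \left(- \frac{1633}{5432992}\right) = \frac{21229}{2716496}$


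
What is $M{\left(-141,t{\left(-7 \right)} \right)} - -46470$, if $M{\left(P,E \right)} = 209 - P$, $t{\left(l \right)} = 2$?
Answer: $46820$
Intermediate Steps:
$M{\left(-141,t{\left(-7 \right)} \right)} - -46470 = \left(209 - -141\right) - -46470 = \left(209 + 141\right) + 46470 = 350 + 46470 = 46820$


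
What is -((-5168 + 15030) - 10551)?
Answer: 689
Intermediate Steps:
-((-5168 + 15030) - 10551) = -(9862 - 10551) = -1*(-689) = 689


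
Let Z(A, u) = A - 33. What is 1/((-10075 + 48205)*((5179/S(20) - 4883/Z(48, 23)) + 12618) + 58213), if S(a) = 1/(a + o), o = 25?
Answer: 1/9355157117 ≈ 1.0689e-10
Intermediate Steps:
Z(A, u) = -33 + A
S(a) = 1/(25 + a) (S(a) = 1/(a + 25) = 1/(25 + a))
1/((-10075 + 48205)*((5179/S(20) - 4883/Z(48, 23)) + 12618) + 58213) = 1/((-10075 + 48205)*((5179/(1/(25 + 20)) - 4883/(-33 + 48)) + 12618) + 58213) = 1/(38130*((5179/(1/45) - 4883/15) + 12618) + 58213) = 1/(38130*((5179/(1/45) - 4883*1/15) + 12618) + 58213) = 1/(38130*((5179*45 - 4883/15) + 12618) + 58213) = 1/(38130*((233055 - 4883/15) + 12618) + 58213) = 1/(38130*(3490942/15 + 12618) + 58213) = 1/(38130*(3680212/15) + 58213) = 1/(9355098904 + 58213) = 1/9355157117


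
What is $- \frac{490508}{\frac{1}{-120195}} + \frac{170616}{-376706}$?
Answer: $\frac{11104654186192872}{188353} \approx 5.8957 \cdot 10^{10}$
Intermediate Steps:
$- \frac{490508}{\frac{1}{-120195}} + \frac{170616}{-376706} = - \frac{490508}{- \frac{1}{120195}} + 170616 \left(- \frac{1}{376706}\right) = \left(-490508\right) \left(-120195\right) - \frac{85308}{188353} = 58956609060 - \frac{85308}{188353} = \frac{11104654186192872}{188353}$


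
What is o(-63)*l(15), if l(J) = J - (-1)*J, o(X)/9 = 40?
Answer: 10800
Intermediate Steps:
o(X) = 360 (o(X) = 9*40 = 360)
l(J) = 2*J (l(J) = J + J = 2*J)
o(-63)*l(15) = 360*(2*15) = 360*30 = 10800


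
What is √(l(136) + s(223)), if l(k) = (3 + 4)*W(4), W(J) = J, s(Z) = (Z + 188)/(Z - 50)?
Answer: √909115/173 ≈ 5.5114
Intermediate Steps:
s(Z) = (188 + Z)/(-50 + Z)
l(k) = 28 (l(k) = (3 + 4)*4 = 7*4 = 28)
√(l(136) + s(223)) = √(28 + (188 + 223)/(-50 + 223)) = √(28 + 411/173) = √(5255/173) = √909115/173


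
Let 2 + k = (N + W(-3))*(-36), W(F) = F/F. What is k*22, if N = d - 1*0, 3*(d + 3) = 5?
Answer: 220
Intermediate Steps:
d = -4/3 (d = -3 + (⅓)*5 = -3 + 5/3 = -4/3 ≈ -1.3333)
N = -4/3 (N = -4/3 - 1*0 = -4/3 + 0 = -4/3 ≈ -1.3333)
W(F) = 1
k = 10 (k = -2 + (-4/3 + 1)*(-36) = -2 - ⅓*(-36) = -2 + 12 = 10)
k*22 = 10*22 = 220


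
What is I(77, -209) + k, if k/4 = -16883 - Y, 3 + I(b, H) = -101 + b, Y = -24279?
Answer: 29557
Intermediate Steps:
I(b, H) = -104 + b (I(b, H) = -3 + (-101 + b) = -104 + b)
k = 29584 (k = 4*(-16883 - 1*(-24279)) = 4*(-16883 + 24279) = 4*7396 = 29584)
I(77, -209) + k = (-104 + 77) + 29584 = -27 + 29584 = 29557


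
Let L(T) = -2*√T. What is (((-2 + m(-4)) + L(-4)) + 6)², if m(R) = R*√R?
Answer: -128 - 96*I ≈ -128.0 - 96.0*I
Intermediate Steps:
m(R) = R^(3/2)
(((-2 + m(-4)) + L(-4)) + 6)² = (((-2 + (-4)^(3/2)) - 4*I) + 6)² = (((-2 - 8*I) - 4*I) + 6)² = ((-2 - 12*I) + 6)² = (4 - 12*I)²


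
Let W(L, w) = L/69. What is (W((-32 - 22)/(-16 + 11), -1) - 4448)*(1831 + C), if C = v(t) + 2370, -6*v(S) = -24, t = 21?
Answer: -430173182/23 ≈ -1.8703e+7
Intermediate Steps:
v(S) = 4 (v(S) = -⅙*(-24) = 4)
C = 2374 (C = 4 + 2370 = 2374)
W(L, w) = L/69 (W(L, w) = L*(1/69) = L/69)
(W((-32 - 22)/(-16 + 11), -1) - 4448)*(1831 + C) = (((-32 - 22)/(-16 + 11))/69 - 4448)*(1831 + 2374) = ((-54/(-5))/69 - 4448)*4205 = ((-54*(-⅕))/69 - 4448)*4205 = ((1/69)*(54/5) - 4448)*4205 = (18/115 - 4448)*4205 = -511502/115*4205 = -430173182/23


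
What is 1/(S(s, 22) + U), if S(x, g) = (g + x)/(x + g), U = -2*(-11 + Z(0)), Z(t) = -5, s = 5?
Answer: 1/33 ≈ 0.030303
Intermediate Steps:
U = 32 (U = -2*(-11 - 5) = -2*(-16) = 32)
S(x, g) = 1 (S(x, g) = (g + x)/(g + x) = 1)
1/(S(s, 22) + U) = 1/(1 + 32) = 1/33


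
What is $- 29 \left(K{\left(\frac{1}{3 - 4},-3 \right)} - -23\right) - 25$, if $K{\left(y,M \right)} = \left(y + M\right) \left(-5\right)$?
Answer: $-1272$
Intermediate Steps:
$K{\left(y,M \right)} = - 5 M - 5 y$ ($K{\left(y,M \right)} = \left(M + y\right) \left(-5\right) = - 5 M - 5 y$)
$- 29 \left(K{\left(\frac{1}{3 - 4},-3 \right)} - -23\right) - 25 = - 29 \left(\left(\left(-5\right) \left(-3\right) - \frac{5}{3 - 4}\right) - -23\right) - 25 = - 29 \left(\left(15 - \frac{5}{-1}\right) + 23\right) - 25 = - 29 \left(\left(15 - -5\right) + 23\right) - 25 = - 29 \left(\left(15 + 5\right) + 23\right) - 25 = - 29 \left(20 + 23\right) - 25 = \left(-29\right) 43 - 25 = -1247 - 25 = -1272$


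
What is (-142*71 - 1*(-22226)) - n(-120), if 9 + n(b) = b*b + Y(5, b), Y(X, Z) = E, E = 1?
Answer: -2248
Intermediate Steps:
Y(X, Z) = 1
n(b) = -8 + b² (n(b) = -9 + (b*b + 1) = -9 + (b² + 1) = -9 + (1 + b²) = -8 + b²)
(-142*71 - 1*(-22226)) - n(-120) = (-142*71 - 1*(-22226)) - (-8 + (-120)²) = (-10082 + 22226) - (-8 + 14400) = 12144 - 1*14392 = 12144 - 14392 = -2248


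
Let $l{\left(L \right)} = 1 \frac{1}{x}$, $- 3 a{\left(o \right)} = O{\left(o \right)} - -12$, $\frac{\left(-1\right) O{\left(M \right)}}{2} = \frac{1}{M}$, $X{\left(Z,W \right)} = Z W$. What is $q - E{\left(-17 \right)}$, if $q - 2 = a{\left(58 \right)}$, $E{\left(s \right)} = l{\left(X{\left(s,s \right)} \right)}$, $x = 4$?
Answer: $- \frac{779}{348} \approx -2.2385$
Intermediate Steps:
$X{\left(Z,W \right)} = W Z$
$O{\left(M \right)} = - \frac{2}{M}$
$a{\left(o \right)} = -4 + \frac{2}{3 o}$ ($a{\left(o \right)} = - \frac{- \frac{2}{o} - -12}{3} = - \frac{- \frac{2}{o} + 12}{3} = - \frac{12 - \frac{2}{o}}{3} = -4 + \frac{2}{3 o}$)
$l{\left(L \right)} = \frac{1}{4}$ ($l{\left(L \right)} = 1 \cdot \frac{1}{4} = \frac{1}{4}$)
$E{\left(s \right)} = \frac{1}{4}$
$q = - \frac{173}{87}$ ($q = 2 - \left(4 - \frac{2}{3 \cdot 58}\right) = 2 + \left(-4 + \frac{2}{3} \cdot \frac{1}{58}\right) = 2 + \left(-4 + \frac{1}{87}\right) = 2 - \frac{347}{87} = - \frac{173}{87} \approx -1.9885$)
$q - E{\left(-17 \right)} = - \frac{173}{87} - \frac{1}{4} = - \frac{779}{348}$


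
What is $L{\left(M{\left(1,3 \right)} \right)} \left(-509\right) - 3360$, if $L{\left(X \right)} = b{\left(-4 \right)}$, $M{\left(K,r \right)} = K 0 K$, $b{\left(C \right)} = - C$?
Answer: $-5396$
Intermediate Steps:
$M{\left(K,r \right)} = 0$ ($M{\left(K,r \right)} = 0 K = 0$)
$L{\left(X \right)} = 4$ ($L{\left(X \right)} = \left(-1\right) \left(-4\right) = 4$)
$L{\left(M{\left(1,3 \right)} \right)} \left(-509\right) - 3360 = 4 \left(-509\right) - 3360 = -2036 - 3360 = -5396$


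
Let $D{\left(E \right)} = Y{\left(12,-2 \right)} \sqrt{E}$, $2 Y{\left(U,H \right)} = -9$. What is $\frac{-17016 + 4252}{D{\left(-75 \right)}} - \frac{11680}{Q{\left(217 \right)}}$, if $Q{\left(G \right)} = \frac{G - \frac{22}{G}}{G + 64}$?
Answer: $- \frac{712211360}{47067} - \frac{25528 i \sqrt{3}}{135} \approx -15132.0 - 327.52 i$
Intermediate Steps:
$Y{\left(U,H \right)} = - \frac{9}{2}$ ($Y{\left(U,H \right)} = \frac{1}{2} \left(-9\right) = - \frac{9}{2}$)
$Q{\left(G \right)} = \frac{G - \frac{22}{G}}{64 + G}$
$D{\left(E \right)} = - \frac{9 \sqrt{E}}{2}$
$\frac{-17016 + 4252}{D{\left(-75 \right)}} - \frac{11680}{Q{\left(217 \right)}} = \frac{-17016 + 4252}{\left(- \frac{9}{2}\right) \sqrt{-75}} - \frac{11680}{\frac{1}{217} \frac{1}{64 + 217} \left(-22 + 217^{2}\right)} = - \frac{12764}{\left(- \frac{9}{2}\right) 5 i \sqrt{3}} - \frac{11680}{\frac{1}{217} \cdot \frac{1}{281} \left(-22 + 47089\right)} = - \frac{12764}{\left(- \frac{45}{2}\right) i \sqrt{3}} - \frac{11680}{\frac{1}{217} \cdot \frac{1}{281} \cdot 47067} = - 12764 \frac{2 i \sqrt{3}}{135} - \frac{11680}{\frac{47067}{60977}} = - \frac{25528 i \sqrt{3}}{135} - \frac{712211360}{47067} = - \frac{712211360}{47067} - \frac{25528 i \sqrt{3}}{135}$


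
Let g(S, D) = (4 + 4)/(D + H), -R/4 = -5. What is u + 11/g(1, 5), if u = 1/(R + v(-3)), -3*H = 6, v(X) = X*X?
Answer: 965/232 ≈ 4.1595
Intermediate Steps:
v(X) = X²
H = -2 (H = -⅓*6 = -2)
R = 20 (R = -4*(-5) = 20)
g(S, D) = 8/(-2 + D) (g(S, D) = (4 + 4)/(D - 2) = 8/(-2 + D))
u = 1/29 (u = 1/(20 + (-3)²) = 1/(20 + 9) = 1/29 ≈ 0.034483)
u + 11/g(1, 5) = 1/29 + 11/(8/(-2 + 5)) = 1/29 + 11/(8/3) = 1/29 + (3/8)*11 = 1/29 + 33/8 = 965/232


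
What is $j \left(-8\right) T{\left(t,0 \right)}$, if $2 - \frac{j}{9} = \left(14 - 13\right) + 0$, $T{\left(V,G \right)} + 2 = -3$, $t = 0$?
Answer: $360$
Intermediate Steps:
$T{\left(V,G \right)} = -5$ ($T{\left(V,G \right)} = -2 - 3 = -5$)
$j = 9$ ($j = 18 - 9 \left(\left(14 - 13\right) + 0\right) = 18 - 9 \left(1 + 0\right) = 18 - 9 = 9$)
$j \left(-8\right) T{\left(t,0 \right)} = 9 \left(-8\right) \left(-5\right) = \left(-72\right) \left(-5\right) = 360$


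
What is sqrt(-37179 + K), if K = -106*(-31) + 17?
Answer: 6*I*sqrt(941) ≈ 184.05*I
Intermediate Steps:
K = 3303 (K = 3286 + 17 = 3303)
sqrt(-37179 + K) = sqrt(-37179 + 3303) = sqrt(-33876) = 6*I*sqrt(941)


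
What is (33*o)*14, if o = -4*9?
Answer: -16632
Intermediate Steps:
o = -36
(33*o)*14 = (33*(-36))*14 = -1188*14 = -16632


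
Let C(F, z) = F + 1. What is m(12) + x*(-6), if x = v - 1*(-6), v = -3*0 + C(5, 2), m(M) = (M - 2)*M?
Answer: 48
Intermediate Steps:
C(F, z) = 1 + F
m(M) = M*(-2 + M) (m(M) = (-2 + M)*M = M*(-2 + M))
v = 6 (v = -3*0 + (1 + 5) = 0 + 6 = 6)
x = 12 (x = 6 - 1*(-6) = 6 + 6 = 12)
m(12) + x*(-6) = 12*(-2 + 12) + 12*(-6) = 12*10 - 72 = 120 - 72 = 48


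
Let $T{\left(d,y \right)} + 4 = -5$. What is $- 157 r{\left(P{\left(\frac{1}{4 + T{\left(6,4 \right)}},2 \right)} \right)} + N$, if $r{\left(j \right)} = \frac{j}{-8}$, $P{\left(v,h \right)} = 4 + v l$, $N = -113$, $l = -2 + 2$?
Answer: $- \frac{69}{2} \approx -34.5$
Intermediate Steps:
$T{\left(d,y \right)} = -9$ ($T{\left(d,y \right)} = -4 - 5 = -9$)
$l = 0$
$P{\left(v,h \right)} = 4$ ($P{\left(v,h \right)} = 4 + v 0 = 4 + 0 = 4$)
$r{\left(j \right)} = - \frac{j}{8}$ ($r{\left(j \right)} = j \left(- \frac{1}{8}\right) = - \frac{j}{8}$)
$- 157 r{\left(P{\left(\frac{1}{4 + T{\left(6,4 \right)}},2 \right)} \right)} + N = - 157 \left(\left(- \frac{1}{8}\right) 4\right) - 113 = \left(-157\right) \left(- \frac{1}{2}\right) - 113 = \frac{157}{2} - 113 = - \frac{69}{2}$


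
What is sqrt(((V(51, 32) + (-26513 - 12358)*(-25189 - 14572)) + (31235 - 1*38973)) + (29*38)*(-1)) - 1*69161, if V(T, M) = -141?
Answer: -69161 + 35*sqrt(1261666) ≈ -29848.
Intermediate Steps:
sqrt(((V(51, 32) + (-26513 - 12358)*(-25189 - 14572)) + (31235 - 1*38973)) + (29*38)*(-1)) - 1*69161 = sqrt(((-141 + (-26513 - 12358)*(-25189 - 14572)) + (31235 - 1*38973)) + (29*38)*(-1)) - 1*69161 = sqrt(((-141 - 38871*(-39761)) + (31235 - 38973)) + 1102*(-1)) - 69161 = sqrt(((-141 + 1545549831) - 7738) - 1102) - 69161 = sqrt((1545549690 - 7738) - 1102) - 69161 = sqrt(1545541952 - 1102) - 69161 = sqrt(1545540850) - 69161 = 35*sqrt(1261666) - 69161 = -69161 + 35*sqrt(1261666)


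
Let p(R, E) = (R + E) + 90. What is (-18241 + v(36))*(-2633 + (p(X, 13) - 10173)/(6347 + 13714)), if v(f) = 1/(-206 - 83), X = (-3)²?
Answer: 278504822592100/5797629 ≈ 4.8038e+7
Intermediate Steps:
X = 9
v(f) = -1/289 (v(f) = 1/(-289) = -1/289)
p(R, E) = 90 + E + R (p(R, E) = (E + R) + 90 = 90 + E + R)
(-18241 + v(36))*(-2633 + (p(X, 13) - 10173)/(6347 + 13714)) = (-18241 - 1/289)*(-2633 + ((90 + 13 + 9) - 10173)/(6347 + 13714)) = -5271650*(-2633 + (112 - 10173)/20061)/289 = -5271650*(-2633 - 10061*1/20061)/289 = -5271650*(-2633 - 10061/20061)/289 = -5271650/289*(-52830674/20061) = 278504822592100/5797629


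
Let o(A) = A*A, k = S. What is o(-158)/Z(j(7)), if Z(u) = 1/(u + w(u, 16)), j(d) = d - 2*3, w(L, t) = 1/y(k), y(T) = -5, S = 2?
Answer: 99856/5 ≈ 19971.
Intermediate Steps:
k = 2
o(A) = A²
w(L, t) = -⅕ (w(L, t) = 1/(-5) = -⅕)
j(d) = -6 + d (j(d) = d - 6 = -6 + d)
Z(u) = 1/(-⅕ + u) (Z(u) = 1/(u - ⅕) = 1/(-⅕ + u))
o(-158)/Z(j(7)) = (-158)²/((5/(-1 + 5*(-6 + 7)))) = 24964/((5/(-1 + 5*1))) = 24964/((5/(-1 + 5))) = 24964/((5/4)) = 24964/((5*(¼))) = 24964/(5/4) = 24964*(⅘) = 99856/5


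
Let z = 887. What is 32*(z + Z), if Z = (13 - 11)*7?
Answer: 28832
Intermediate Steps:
Z = 14 (Z = 2*7 = 14)
32*(z + Z) = 32*(887 + 14) = 32*901 = 28832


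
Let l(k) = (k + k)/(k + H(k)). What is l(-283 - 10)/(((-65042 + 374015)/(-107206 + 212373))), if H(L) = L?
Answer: 105167/308973 ≈ 0.34038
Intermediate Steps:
l(k) = 1 (l(k) = (k + k)/(k + k) = (2*k)/((2*k)) = (2*k)*(1/(2*k)) = 1)
l(-283 - 10)/(((-65042 + 374015)/(-107206 + 212373))) = 1/((-65042 + 374015)/(-107206 + 212373)) = 1/(308973/105167) = 1*(105167/308973) = 105167/308973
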